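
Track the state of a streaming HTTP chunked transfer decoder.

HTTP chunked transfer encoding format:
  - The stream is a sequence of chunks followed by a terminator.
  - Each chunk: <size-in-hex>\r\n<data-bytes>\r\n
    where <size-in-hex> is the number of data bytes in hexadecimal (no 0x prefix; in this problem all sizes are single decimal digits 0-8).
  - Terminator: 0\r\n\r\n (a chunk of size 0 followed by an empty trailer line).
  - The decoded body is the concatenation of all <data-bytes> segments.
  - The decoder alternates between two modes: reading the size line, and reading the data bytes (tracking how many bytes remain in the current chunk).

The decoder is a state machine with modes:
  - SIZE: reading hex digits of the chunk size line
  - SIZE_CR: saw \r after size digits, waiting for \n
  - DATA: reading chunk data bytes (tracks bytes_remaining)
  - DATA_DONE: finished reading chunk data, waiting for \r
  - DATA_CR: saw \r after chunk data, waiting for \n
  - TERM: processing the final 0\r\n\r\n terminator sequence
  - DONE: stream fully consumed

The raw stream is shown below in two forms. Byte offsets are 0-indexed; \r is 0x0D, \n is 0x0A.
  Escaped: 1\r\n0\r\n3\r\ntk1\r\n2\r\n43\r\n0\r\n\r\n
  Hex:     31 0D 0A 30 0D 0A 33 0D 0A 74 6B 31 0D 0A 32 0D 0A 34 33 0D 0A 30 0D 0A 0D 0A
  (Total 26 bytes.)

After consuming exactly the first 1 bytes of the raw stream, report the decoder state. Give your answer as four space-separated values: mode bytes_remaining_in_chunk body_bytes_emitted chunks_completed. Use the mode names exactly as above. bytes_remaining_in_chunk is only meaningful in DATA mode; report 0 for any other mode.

Byte 0 = '1': mode=SIZE remaining=0 emitted=0 chunks_done=0

Answer: SIZE 0 0 0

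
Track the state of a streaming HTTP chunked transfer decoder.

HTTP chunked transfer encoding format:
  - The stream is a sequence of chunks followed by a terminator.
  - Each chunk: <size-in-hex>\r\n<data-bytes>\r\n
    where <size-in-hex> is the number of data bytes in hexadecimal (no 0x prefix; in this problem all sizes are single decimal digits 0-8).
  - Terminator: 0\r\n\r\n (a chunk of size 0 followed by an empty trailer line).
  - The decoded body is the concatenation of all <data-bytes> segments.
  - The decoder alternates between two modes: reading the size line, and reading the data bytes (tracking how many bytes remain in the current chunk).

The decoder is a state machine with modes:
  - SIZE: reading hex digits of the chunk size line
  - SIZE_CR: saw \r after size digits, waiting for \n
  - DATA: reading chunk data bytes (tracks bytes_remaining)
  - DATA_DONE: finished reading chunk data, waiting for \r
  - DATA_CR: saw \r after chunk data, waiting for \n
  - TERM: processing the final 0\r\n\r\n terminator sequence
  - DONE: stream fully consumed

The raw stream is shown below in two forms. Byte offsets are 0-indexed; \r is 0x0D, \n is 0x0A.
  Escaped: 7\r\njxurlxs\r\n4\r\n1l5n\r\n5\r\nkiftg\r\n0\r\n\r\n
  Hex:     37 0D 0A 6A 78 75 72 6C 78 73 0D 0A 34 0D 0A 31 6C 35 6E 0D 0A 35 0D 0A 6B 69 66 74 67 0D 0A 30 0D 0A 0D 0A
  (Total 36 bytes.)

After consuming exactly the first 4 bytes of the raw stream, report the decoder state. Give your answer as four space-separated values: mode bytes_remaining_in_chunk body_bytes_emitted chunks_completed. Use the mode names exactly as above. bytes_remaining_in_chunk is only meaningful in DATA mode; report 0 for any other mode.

Answer: DATA 6 1 0

Derivation:
Byte 0 = '7': mode=SIZE remaining=0 emitted=0 chunks_done=0
Byte 1 = 0x0D: mode=SIZE_CR remaining=0 emitted=0 chunks_done=0
Byte 2 = 0x0A: mode=DATA remaining=7 emitted=0 chunks_done=0
Byte 3 = 'j': mode=DATA remaining=6 emitted=1 chunks_done=0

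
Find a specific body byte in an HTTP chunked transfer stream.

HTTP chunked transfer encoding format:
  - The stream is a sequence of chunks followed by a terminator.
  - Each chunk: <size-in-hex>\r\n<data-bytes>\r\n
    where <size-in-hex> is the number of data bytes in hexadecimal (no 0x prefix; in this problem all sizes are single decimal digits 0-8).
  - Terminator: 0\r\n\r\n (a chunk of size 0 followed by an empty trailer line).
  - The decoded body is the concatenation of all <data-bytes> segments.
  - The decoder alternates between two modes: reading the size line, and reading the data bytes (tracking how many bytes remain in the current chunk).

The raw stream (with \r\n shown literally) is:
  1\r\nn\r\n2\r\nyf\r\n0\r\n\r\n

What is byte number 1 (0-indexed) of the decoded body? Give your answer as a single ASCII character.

Answer: y

Derivation:
Chunk 1: stream[0..1]='1' size=0x1=1, data at stream[3..4]='n' -> body[0..1], body so far='n'
Chunk 2: stream[6..7]='2' size=0x2=2, data at stream[9..11]='yf' -> body[1..3], body so far='nyf'
Chunk 3: stream[13..14]='0' size=0 (terminator). Final body='nyf' (3 bytes)
Body byte 1 = 'y'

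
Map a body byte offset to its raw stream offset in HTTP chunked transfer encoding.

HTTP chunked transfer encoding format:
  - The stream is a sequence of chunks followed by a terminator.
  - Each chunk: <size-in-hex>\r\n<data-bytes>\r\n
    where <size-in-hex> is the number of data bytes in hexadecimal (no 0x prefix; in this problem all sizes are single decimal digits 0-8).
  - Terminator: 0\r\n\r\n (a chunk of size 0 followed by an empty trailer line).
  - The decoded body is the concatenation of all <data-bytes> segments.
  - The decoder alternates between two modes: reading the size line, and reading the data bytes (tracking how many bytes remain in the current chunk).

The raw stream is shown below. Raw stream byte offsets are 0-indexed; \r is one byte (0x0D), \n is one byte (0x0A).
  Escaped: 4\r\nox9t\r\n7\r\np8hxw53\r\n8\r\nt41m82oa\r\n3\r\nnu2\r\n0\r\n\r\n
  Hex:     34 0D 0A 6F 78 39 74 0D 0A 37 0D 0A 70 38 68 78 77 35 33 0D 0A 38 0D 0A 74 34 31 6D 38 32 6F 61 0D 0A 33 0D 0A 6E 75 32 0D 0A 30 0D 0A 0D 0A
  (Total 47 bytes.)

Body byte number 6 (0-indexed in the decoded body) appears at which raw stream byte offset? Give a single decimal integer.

Chunk 1: stream[0..1]='4' size=0x4=4, data at stream[3..7]='ox9t' -> body[0..4], body so far='ox9t'
Chunk 2: stream[9..10]='7' size=0x7=7, data at stream[12..19]='p8hxw53' -> body[4..11], body so far='ox9tp8hxw53'
Chunk 3: stream[21..22]='8' size=0x8=8, data at stream[24..32]='t41m82oa' -> body[11..19], body so far='ox9tp8hxw53t41m82oa'
Chunk 4: stream[34..35]='3' size=0x3=3, data at stream[37..40]='nu2' -> body[19..22], body so far='ox9tp8hxw53t41m82oanu2'
Chunk 5: stream[42..43]='0' size=0 (terminator). Final body='ox9tp8hxw53t41m82oanu2' (22 bytes)
Body byte 6 at stream offset 14

Answer: 14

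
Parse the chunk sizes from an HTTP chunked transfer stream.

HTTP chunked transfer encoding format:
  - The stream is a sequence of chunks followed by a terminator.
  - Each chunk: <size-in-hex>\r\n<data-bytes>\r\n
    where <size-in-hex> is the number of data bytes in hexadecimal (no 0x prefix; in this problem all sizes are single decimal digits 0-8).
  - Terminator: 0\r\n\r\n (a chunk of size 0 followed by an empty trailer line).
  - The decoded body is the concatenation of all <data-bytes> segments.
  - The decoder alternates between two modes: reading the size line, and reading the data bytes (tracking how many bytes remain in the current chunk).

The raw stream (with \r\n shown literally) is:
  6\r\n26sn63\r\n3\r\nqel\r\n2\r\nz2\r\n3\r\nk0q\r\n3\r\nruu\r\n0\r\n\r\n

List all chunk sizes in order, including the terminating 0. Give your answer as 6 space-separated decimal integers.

Answer: 6 3 2 3 3 0

Derivation:
Chunk 1: stream[0..1]='6' size=0x6=6, data at stream[3..9]='26sn63' -> body[0..6], body so far='26sn63'
Chunk 2: stream[11..12]='3' size=0x3=3, data at stream[14..17]='qel' -> body[6..9], body so far='26sn63qel'
Chunk 3: stream[19..20]='2' size=0x2=2, data at stream[22..24]='z2' -> body[9..11], body so far='26sn63qelz2'
Chunk 4: stream[26..27]='3' size=0x3=3, data at stream[29..32]='k0q' -> body[11..14], body so far='26sn63qelz2k0q'
Chunk 5: stream[34..35]='3' size=0x3=3, data at stream[37..40]='ruu' -> body[14..17], body so far='26sn63qelz2k0qruu'
Chunk 6: stream[42..43]='0' size=0 (terminator). Final body='26sn63qelz2k0qruu' (17 bytes)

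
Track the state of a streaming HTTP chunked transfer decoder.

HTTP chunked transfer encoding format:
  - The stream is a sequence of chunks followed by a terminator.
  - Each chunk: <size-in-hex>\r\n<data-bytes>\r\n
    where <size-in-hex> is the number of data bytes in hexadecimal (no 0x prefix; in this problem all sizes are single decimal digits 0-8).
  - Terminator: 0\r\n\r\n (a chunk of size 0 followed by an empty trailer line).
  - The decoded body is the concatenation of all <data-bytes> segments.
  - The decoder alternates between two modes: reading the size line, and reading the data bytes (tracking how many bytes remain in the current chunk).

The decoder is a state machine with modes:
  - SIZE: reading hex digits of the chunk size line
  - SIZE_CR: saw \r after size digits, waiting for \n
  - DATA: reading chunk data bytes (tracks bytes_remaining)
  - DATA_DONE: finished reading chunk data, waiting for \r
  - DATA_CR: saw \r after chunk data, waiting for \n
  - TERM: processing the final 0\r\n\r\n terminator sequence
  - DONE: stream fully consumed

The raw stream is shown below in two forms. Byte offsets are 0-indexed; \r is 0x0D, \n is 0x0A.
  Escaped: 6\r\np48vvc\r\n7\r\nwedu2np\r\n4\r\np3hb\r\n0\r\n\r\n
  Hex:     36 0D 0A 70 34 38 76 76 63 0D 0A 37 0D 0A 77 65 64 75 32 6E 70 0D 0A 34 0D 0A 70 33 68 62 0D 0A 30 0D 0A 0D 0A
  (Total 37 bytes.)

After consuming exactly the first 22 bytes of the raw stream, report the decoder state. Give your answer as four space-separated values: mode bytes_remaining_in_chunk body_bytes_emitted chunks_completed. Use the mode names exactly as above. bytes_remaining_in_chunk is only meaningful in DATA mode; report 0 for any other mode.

Answer: DATA_CR 0 13 1

Derivation:
Byte 0 = '6': mode=SIZE remaining=0 emitted=0 chunks_done=0
Byte 1 = 0x0D: mode=SIZE_CR remaining=0 emitted=0 chunks_done=0
Byte 2 = 0x0A: mode=DATA remaining=6 emitted=0 chunks_done=0
Byte 3 = 'p': mode=DATA remaining=5 emitted=1 chunks_done=0
Byte 4 = '4': mode=DATA remaining=4 emitted=2 chunks_done=0
Byte 5 = '8': mode=DATA remaining=3 emitted=3 chunks_done=0
Byte 6 = 'v': mode=DATA remaining=2 emitted=4 chunks_done=0
Byte 7 = 'v': mode=DATA remaining=1 emitted=5 chunks_done=0
Byte 8 = 'c': mode=DATA_DONE remaining=0 emitted=6 chunks_done=0
Byte 9 = 0x0D: mode=DATA_CR remaining=0 emitted=6 chunks_done=0
Byte 10 = 0x0A: mode=SIZE remaining=0 emitted=6 chunks_done=1
Byte 11 = '7': mode=SIZE remaining=0 emitted=6 chunks_done=1
Byte 12 = 0x0D: mode=SIZE_CR remaining=0 emitted=6 chunks_done=1
Byte 13 = 0x0A: mode=DATA remaining=7 emitted=6 chunks_done=1
Byte 14 = 'w': mode=DATA remaining=6 emitted=7 chunks_done=1
Byte 15 = 'e': mode=DATA remaining=5 emitted=8 chunks_done=1
Byte 16 = 'd': mode=DATA remaining=4 emitted=9 chunks_done=1
Byte 17 = 'u': mode=DATA remaining=3 emitted=10 chunks_done=1
Byte 18 = '2': mode=DATA remaining=2 emitted=11 chunks_done=1
Byte 19 = 'n': mode=DATA remaining=1 emitted=12 chunks_done=1
Byte 20 = 'p': mode=DATA_DONE remaining=0 emitted=13 chunks_done=1
Byte 21 = 0x0D: mode=DATA_CR remaining=0 emitted=13 chunks_done=1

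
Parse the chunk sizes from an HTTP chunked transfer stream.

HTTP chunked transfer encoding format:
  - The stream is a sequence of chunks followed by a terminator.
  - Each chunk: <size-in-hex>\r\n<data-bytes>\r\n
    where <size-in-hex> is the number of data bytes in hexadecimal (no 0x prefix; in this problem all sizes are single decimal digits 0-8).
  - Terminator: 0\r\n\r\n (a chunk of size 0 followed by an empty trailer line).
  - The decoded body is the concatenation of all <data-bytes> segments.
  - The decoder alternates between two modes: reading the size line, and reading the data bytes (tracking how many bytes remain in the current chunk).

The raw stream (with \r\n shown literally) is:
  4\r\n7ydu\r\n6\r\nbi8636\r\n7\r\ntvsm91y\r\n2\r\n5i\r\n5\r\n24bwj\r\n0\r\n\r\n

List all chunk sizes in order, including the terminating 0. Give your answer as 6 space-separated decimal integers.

Chunk 1: stream[0..1]='4' size=0x4=4, data at stream[3..7]='7ydu' -> body[0..4], body so far='7ydu'
Chunk 2: stream[9..10]='6' size=0x6=6, data at stream[12..18]='bi8636' -> body[4..10], body so far='7ydubi8636'
Chunk 3: stream[20..21]='7' size=0x7=7, data at stream[23..30]='tvsm91y' -> body[10..17], body so far='7ydubi8636tvsm91y'
Chunk 4: stream[32..33]='2' size=0x2=2, data at stream[35..37]='5i' -> body[17..19], body so far='7ydubi8636tvsm91y5i'
Chunk 5: stream[39..40]='5' size=0x5=5, data at stream[42..47]='24bwj' -> body[19..24], body so far='7ydubi8636tvsm91y5i24bwj'
Chunk 6: stream[49..50]='0' size=0 (terminator). Final body='7ydubi8636tvsm91y5i24bwj' (24 bytes)

Answer: 4 6 7 2 5 0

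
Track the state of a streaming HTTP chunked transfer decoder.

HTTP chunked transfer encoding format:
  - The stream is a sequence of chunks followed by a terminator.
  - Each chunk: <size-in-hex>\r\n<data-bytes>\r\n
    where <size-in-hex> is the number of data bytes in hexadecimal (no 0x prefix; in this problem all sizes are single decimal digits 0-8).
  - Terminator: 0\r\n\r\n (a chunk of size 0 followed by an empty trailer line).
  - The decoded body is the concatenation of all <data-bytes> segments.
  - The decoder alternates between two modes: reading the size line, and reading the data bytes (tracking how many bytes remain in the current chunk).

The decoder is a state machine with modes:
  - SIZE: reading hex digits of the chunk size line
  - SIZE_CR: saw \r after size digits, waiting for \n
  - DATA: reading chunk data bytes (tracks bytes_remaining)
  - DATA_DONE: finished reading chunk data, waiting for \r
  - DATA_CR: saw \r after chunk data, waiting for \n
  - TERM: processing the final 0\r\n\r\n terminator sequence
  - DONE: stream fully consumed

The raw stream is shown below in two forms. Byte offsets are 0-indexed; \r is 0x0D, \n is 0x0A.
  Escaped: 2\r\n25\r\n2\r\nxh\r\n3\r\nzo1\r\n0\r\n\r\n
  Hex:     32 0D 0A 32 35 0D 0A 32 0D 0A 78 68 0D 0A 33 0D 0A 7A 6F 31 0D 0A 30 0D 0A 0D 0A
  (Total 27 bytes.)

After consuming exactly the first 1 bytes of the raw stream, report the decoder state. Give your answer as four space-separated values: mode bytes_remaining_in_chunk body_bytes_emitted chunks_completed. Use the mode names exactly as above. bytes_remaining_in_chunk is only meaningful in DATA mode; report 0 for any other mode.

Byte 0 = '2': mode=SIZE remaining=0 emitted=0 chunks_done=0

Answer: SIZE 0 0 0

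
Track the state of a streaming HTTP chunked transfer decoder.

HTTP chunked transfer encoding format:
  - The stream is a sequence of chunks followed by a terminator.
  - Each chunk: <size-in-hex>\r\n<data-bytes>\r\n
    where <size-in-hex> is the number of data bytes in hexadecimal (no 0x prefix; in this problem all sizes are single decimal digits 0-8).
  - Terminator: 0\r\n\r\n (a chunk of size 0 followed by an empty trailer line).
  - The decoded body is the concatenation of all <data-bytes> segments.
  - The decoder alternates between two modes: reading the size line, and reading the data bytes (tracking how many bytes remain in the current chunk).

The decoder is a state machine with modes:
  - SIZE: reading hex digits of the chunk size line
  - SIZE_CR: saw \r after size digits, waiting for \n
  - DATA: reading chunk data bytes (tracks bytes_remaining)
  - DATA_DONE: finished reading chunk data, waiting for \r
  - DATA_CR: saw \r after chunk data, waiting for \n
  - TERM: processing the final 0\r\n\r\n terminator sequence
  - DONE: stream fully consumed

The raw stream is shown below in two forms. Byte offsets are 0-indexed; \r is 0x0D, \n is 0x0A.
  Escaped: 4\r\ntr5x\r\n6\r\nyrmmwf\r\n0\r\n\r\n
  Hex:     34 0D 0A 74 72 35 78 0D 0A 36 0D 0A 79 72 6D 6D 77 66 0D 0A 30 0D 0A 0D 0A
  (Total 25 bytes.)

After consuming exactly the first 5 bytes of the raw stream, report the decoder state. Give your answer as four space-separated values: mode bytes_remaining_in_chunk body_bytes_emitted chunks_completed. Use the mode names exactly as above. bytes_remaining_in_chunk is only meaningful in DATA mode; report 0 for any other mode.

Byte 0 = '4': mode=SIZE remaining=0 emitted=0 chunks_done=0
Byte 1 = 0x0D: mode=SIZE_CR remaining=0 emitted=0 chunks_done=0
Byte 2 = 0x0A: mode=DATA remaining=4 emitted=0 chunks_done=0
Byte 3 = 't': mode=DATA remaining=3 emitted=1 chunks_done=0
Byte 4 = 'r': mode=DATA remaining=2 emitted=2 chunks_done=0

Answer: DATA 2 2 0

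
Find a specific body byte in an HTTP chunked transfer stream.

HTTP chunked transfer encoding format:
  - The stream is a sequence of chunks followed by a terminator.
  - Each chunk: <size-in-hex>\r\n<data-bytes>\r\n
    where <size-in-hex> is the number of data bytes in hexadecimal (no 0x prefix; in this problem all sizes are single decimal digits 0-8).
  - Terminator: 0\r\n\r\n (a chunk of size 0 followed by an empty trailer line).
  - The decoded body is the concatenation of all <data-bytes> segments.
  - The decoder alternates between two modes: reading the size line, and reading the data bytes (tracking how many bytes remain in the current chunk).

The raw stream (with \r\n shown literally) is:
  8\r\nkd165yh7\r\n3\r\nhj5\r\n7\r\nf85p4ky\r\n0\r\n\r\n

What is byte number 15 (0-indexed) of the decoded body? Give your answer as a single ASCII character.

Answer: 4

Derivation:
Chunk 1: stream[0..1]='8' size=0x8=8, data at stream[3..11]='kd165yh7' -> body[0..8], body so far='kd165yh7'
Chunk 2: stream[13..14]='3' size=0x3=3, data at stream[16..19]='hj5' -> body[8..11], body so far='kd165yh7hj5'
Chunk 3: stream[21..22]='7' size=0x7=7, data at stream[24..31]='f85p4ky' -> body[11..18], body so far='kd165yh7hj5f85p4ky'
Chunk 4: stream[33..34]='0' size=0 (terminator). Final body='kd165yh7hj5f85p4ky' (18 bytes)
Body byte 15 = '4'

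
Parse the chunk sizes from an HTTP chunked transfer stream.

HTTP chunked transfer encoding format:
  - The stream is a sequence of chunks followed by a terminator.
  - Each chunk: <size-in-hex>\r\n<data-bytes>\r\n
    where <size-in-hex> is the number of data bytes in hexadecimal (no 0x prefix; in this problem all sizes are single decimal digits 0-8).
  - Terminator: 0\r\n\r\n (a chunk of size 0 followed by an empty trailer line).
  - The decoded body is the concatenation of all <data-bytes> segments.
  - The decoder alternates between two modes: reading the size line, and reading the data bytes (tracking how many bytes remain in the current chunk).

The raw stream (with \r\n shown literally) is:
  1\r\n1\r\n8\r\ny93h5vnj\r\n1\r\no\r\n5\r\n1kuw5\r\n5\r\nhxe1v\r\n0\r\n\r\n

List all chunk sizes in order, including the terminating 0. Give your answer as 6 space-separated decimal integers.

Answer: 1 8 1 5 5 0

Derivation:
Chunk 1: stream[0..1]='1' size=0x1=1, data at stream[3..4]='1' -> body[0..1], body so far='1'
Chunk 2: stream[6..7]='8' size=0x8=8, data at stream[9..17]='y93h5vnj' -> body[1..9], body so far='1y93h5vnj'
Chunk 3: stream[19..20]='1' size=0x1=1, data at stream[22..23]='o' -> body[9..10], body so far='1y93h5vnjo'
Chunk 4: stream[25..26]='5' size=0x5=5, data at stream[28..33]='1kuw5' -> body[10..15], body so far='1y93h5vnjo1kuw5'
Chunk 5: stream[35..36]='5' size=0x5=5, data at stream[38..43]='hxe1v' -> body[15..20], body so far='1y93h5vnjo1kuw5hxe1v'
Chunk 6: stream[45..46]='0' size=0 (terminator). Final body='1y93h5vnjo1kuw5hxe1v' (20 bytes)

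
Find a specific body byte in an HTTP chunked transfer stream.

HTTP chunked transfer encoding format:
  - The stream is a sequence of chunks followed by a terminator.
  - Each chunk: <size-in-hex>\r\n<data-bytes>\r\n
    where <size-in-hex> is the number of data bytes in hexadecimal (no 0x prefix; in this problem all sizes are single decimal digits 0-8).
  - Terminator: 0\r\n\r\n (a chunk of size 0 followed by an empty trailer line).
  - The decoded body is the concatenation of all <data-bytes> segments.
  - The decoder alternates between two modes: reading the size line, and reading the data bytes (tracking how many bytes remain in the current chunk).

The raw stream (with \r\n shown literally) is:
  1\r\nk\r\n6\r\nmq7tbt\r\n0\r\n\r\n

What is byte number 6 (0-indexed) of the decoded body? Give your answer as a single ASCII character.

Answer: t

Derivation:
Chunk 1: stream[0..1]='1' size=0x1=1, data at stream[3..4]='k' -> body[0..1], body so far='k'
Chunk 2: stream[6..7]='6' size=0x6=6, data at stream[9..15]='mq7tbt' -> body[1..7], body so far='kmq7tbt'
Chunk 3: stream[17..18]='0' size=0 (terminator). Final body='kmq7tbt' (7 bytes)
Body byte 6 = 't'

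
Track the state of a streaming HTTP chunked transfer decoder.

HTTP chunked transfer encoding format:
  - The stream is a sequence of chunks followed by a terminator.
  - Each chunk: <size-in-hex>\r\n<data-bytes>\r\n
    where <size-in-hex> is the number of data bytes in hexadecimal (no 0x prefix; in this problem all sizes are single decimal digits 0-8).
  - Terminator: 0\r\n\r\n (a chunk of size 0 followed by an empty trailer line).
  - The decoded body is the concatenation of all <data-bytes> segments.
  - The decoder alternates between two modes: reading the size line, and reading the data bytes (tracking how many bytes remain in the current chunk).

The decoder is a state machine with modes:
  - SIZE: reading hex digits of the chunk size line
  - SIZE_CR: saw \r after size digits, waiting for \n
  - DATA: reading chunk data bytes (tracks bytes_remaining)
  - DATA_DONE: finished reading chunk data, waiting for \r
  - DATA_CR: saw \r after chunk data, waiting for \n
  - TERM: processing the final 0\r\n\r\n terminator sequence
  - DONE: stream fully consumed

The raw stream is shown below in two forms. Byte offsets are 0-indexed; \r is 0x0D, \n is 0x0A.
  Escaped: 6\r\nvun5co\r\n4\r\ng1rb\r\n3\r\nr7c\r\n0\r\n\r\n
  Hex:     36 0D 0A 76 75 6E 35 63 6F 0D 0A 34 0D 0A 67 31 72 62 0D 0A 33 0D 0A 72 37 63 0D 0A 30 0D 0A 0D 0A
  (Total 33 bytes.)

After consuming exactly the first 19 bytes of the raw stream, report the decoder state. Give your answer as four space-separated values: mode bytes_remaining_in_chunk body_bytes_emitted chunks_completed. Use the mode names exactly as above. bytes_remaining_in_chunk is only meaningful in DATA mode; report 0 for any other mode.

Byte 0 = '6': mode=SIZE remaining=0 emitted=0 chunks_done=0
Byte 1 = 0x0D: mode=SIZE_CR remaining=0 emitted=0 chunks_done=0
Byte 2 = 0x0A: mode=DATA remaining=6 emitted=0 chunks_done=0
Byte 3 = 'v': mode=DATA remaining=5 emitted=1 chunks_done=0
Byte 4 = 'u': mode=DATA remaining=4 emitted=2 chunks_done=0
Byte 5 = 'n': mode=DATA remaining=3 emitted=3 chunks_done=0
Byte 6 = '5': mode=DATA remaining=2 emitted=4 chunks_done=0
Byte 7 = 'c': mode=DATA remaining=1 emitted=5 chunks_done=0
Byte 8 = 'o': mode=DATA_DONE remaining=0 emitted=6 chunks_done=0
Byte 9 = 0x0D: mode=DATA_CR remaining=0 emitted=6 chunks_done=0
Byte 10 = 0x0A: mode=SIZE remaining=0 emitted=6 chunks_done=1
Byte 11 = '4': mode=SIZE remaining=0 emitted=6 chunks_done=1
Byte 12 = 0x0D: mode=SIZE_CR remaining=0 emitted=6 chunks_done=1
Byte 13 = 0x0A: mode=DATA remaining=4 emitted=6 chunks_done=1
Byte 14 = 'g': mode=DATA remaining=3 emitted=7 chunks_done=1
Byte 15 = '1': mode=DATA remaining=2 emitted=8 chunks_done=1
Byte 16 = 'r': mode=DATA remaining=1 emitted=9 chunks_done=1
Byte 17 = 'b': mode=DATA_DONE remaining=0 emitted=10 chunks_done=1
Byte 18 = 0x0D: mode=DATA_CR remaining=0 emitted=10 chunks_done=1

Answer: DATA_CR 0 10 1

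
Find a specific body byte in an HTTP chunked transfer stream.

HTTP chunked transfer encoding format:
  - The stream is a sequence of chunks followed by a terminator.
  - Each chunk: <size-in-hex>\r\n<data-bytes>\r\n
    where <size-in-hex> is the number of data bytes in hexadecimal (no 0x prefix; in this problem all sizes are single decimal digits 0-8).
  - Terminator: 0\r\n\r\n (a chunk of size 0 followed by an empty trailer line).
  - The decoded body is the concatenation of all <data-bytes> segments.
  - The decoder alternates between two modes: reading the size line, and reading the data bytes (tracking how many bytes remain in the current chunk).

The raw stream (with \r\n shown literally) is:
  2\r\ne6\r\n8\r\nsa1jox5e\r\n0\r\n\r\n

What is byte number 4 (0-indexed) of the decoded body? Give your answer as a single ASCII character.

Chunk 1: stream[0..1]='2' size=0x2=2, data at stream[3..5]='e6' -> body[0..2], body so far='e6'
Chunk 2: stream[7..8]='8' size=0x8=8, data at stream[10..18]='sa1jox5e' -> body[2..10], body so far='e6sa1jox5e'
Chunk 3: stream[20..21]='0' size=0 (terminator). Final body='e6sa1jox5e' (10 bytes)
Body byte 4 = '1'

Answer: 1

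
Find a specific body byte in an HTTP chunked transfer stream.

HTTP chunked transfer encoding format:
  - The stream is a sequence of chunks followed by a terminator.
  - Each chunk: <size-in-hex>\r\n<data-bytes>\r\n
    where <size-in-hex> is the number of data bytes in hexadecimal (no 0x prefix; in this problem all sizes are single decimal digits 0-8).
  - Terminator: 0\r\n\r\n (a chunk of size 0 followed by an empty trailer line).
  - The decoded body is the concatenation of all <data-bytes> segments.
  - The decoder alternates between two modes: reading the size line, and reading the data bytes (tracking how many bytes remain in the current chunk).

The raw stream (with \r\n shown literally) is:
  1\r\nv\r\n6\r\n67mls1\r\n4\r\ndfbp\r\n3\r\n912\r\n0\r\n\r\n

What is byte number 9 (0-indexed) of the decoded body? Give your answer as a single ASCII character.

Chunk 1: stream[0..1]='1' size=0x1=1, data at stream[3..4]='v' -> body[0..1], body so far='v'
Chunk 2: stream[6..7]='6' size=0x6=6, data at stream[9..15]='67mls1' -> body[1..7], body so far='v67mls1'
Chunk 3: stream[17..18]='4' size=0x4=4, data at stream[20..24]='dfbp' -> body[7..11], body so far='v67mls1dfbp'
Chunk 4: stream[26..27]='3' size=0x3=3, data at stream[29..32]='912' -> body[11..14], body so far='v67mls1dfbp912'
Chunk 5: stream[34..35]='0' size=0 (terminator). Final body='v67mls1dfbp912' (14 bytes)
Body byte 9 = 'b'

Answer: b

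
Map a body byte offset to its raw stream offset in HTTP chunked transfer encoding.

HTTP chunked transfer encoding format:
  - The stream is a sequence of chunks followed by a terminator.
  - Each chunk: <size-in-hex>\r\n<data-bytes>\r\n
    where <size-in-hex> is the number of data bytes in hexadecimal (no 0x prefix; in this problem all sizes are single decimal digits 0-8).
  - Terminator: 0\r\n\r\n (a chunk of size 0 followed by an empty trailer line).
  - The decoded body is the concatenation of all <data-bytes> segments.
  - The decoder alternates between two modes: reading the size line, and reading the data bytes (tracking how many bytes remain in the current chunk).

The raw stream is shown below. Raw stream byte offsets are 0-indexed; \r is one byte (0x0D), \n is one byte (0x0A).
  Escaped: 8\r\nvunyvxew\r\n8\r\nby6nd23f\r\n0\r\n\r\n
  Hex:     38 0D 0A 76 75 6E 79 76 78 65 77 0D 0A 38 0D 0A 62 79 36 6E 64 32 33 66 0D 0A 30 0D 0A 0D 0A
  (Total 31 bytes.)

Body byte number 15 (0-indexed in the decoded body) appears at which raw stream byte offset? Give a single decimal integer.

Chunk 1: stream[0..1]='8' size=0x8=8, data at stream[3..11]='vunyvxew' -> body[0..8], body so far='vunyvxew'
Chunk 2: stream[13..14]='8' size=0x8=8, data at stream[16..24]='by6nd23f' -> body[8..16], body so far='vunyvxewby6nd23f'
Chunk 3: stream[26..27]='0' size=0 (terminator). Final body='vunyvxewby6nd23f' (16 bytes)
Body byte 15 at stream offset 23

Answer: 23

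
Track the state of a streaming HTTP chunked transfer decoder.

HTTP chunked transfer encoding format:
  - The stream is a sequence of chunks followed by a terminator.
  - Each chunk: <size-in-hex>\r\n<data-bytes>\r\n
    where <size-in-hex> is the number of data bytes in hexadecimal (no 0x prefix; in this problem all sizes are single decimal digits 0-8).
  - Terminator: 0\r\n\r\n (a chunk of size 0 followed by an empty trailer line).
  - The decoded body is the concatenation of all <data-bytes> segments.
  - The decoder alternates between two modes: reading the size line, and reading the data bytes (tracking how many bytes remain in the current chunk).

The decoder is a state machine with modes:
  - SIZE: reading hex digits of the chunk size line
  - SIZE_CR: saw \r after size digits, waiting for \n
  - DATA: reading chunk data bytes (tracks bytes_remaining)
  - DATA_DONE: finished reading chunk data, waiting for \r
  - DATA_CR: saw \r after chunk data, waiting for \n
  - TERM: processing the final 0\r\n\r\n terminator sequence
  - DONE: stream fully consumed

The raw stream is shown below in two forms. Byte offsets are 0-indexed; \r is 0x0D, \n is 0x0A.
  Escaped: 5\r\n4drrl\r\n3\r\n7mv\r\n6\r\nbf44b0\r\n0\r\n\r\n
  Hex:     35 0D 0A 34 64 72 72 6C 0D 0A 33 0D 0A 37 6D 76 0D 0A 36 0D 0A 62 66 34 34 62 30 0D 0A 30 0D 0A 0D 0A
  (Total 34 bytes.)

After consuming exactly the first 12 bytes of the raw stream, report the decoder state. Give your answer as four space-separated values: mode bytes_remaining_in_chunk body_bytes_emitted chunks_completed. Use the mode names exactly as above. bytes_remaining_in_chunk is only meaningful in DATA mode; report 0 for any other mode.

Answer: SIZE_CR 0 5 1

Derivation:
Byte 0 = '5': mode=SIZE remaining=0 emitted=0 chunks_done=0
Byte 1 = 0x0D: mode=SIZE_CR remaining=0 emitted=0 chunks_done=0
Byte 2 = 0x0A: mode=DATA remaining=5 emitted=0 chunks_done=0
Byte 3 = '4': mode=DATA remaining=4 emitted=1 chunks_done=0
Byte 4 = 'd': mode=DATA remaining=3 emitted=2 chunks_done=0
Byte 5 = 'r': mode=DATA remaining=2 emitted=3 chunks_done=0
Byte 6 = 'r': mode=DATA remaining=1 emitted=4 chunks_done=0
Byte 7 = 'l': mode=DATA_DONE remaining=0 emitted=5 chunks_done=0
Byte 8 = 0x0D: mode=DATA_CR remaining=0 emitted=5 chunks_done=0
Byte 9 = 0x0A: mode=SIZE remaining=0 emitted=5 chunks_done=1
Byte 10 = '3': mode=SIZE remaining=0 emitted=5 chunks_done=1
Byte 11 = 0x0D: mode=SIZE_CR remaining=0 emitted=5 chunks_done=1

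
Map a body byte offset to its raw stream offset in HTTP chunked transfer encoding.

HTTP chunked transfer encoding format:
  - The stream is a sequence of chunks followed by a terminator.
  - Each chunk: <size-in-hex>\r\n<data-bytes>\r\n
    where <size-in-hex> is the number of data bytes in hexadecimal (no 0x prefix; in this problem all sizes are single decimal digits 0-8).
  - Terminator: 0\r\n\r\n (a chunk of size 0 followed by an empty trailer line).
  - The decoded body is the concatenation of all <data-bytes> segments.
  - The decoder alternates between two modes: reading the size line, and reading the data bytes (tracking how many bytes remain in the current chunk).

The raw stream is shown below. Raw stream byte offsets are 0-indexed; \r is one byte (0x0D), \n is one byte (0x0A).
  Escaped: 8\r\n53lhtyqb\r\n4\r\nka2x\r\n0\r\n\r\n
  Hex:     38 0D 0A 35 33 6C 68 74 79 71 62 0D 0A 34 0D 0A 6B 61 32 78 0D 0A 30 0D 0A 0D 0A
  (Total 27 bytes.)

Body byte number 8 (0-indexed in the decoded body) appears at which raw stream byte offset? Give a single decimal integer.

Chunk 1: stream[0..1]='8' size=0x8=8, data at stream[3..11]='53lhtyqb' -> body[0..8], body so far='53lhtyqb'
Chunk 2: stream[13..14]='4' size=0x4=4, data at stream[16..20]='ka2x' -> body[8..12], body so far='53lhtyqbka2x'
Chunk 3: stream[22..23]='0' size=0 (terminator). Final body='53lhtyqbka2x' (12 bytes)
Body byte 8 at stream offset 16

Answer: 16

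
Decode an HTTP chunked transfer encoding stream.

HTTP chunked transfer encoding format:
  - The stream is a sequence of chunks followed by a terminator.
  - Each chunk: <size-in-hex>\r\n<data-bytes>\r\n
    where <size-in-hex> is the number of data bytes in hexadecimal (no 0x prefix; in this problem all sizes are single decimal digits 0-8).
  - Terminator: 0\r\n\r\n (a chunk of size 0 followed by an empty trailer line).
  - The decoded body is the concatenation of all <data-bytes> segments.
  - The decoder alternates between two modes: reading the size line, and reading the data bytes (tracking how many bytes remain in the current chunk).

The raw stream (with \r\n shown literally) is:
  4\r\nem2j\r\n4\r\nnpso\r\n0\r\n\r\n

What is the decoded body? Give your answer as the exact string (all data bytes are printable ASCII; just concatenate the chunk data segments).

Chunk 1: stream[0..1]='4' size=0x4=4, data at stream[3..7]='em2j' -> body[0..4], body so far='em2j'
Chunk 2: stream[9..10]='4' size=0x4=4, data at stream[12..16]='npso' -> body[4..8], body so far='em2jnpso'
Chunk 3: stream[18..19]='0' size=0 (terminator). Final body='em2jnpso' (8 bytes)

Answer: em2jnpso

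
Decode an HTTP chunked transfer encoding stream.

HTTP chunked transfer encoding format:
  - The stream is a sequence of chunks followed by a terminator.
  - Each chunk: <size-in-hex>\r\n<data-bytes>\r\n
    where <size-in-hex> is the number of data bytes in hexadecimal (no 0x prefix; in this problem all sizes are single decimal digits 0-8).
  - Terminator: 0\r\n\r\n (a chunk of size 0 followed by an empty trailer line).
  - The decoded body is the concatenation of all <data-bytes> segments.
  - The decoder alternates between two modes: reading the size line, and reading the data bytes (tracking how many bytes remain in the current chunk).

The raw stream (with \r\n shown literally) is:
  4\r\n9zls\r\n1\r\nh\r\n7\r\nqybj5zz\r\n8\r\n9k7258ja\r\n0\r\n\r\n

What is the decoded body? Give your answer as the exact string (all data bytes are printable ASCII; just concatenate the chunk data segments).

Chunk 1: stream[0..1]='4' size=0x4=4, data at stream[3..7]='9zls' -> body[0..4], body so far='9zls'
Chunk 2: stream[9..10]='1' size=0x1=1, data at stream[12..13]='h' -> body[4..5], body so far='9zlsh'
Chunk 3: stream[15..16]='7' size=0x7=7, data at stream[18..25]='qybj5zz' -> body[5..12], body so far='9zlshqybj5zz'
Chunk 4: stream[27..28]='8' size=0x8=8, data at stream[30..38]='9k7258ja' -> body[12..20], body so far='9zlshqybj5zz9k7258ja'
Chunk 5: stream[40..41]='0' size=0 (terminator). Final body='9zlshqybj5zz9k7258ja' (20 bytes)

Answer: 9zlshqybj5zz9k7258ja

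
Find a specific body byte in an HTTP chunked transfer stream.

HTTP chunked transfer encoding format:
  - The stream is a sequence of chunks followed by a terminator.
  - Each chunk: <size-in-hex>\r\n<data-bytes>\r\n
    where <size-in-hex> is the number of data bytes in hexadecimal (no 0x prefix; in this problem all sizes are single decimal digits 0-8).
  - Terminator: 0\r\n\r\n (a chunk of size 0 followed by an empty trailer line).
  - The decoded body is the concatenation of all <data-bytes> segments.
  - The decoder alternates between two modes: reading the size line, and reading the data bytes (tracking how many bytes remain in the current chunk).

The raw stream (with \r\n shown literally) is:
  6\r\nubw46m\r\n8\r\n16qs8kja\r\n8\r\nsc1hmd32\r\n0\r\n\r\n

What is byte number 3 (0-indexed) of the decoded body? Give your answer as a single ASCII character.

Chunk 1: stream[0..1]='6' size=0x6=6, data at stream[3..9]='ubw46m' -> body[0..6], body so far='ubw46m'
Chunk 2: stream[11..12]='8' size=0x8=8, data at stream[14..22]='16qs8kja' -> body[6..14], body so far='ubw46m16qs8kja'
Chunk 3: stream[24..25]='8' size=0x8=8, data at stream[27..35]='sc1hmd32' -> body[14..22], body so far='ubw46m16qs8kjasc1hmd32'
Chunk 4: stream[37..38]='0' size=0 (terminator). Final body='ubw46m16qs8kjasc1hmd32' (22 bytes)
Body byte 3 = '4'

Answer: 4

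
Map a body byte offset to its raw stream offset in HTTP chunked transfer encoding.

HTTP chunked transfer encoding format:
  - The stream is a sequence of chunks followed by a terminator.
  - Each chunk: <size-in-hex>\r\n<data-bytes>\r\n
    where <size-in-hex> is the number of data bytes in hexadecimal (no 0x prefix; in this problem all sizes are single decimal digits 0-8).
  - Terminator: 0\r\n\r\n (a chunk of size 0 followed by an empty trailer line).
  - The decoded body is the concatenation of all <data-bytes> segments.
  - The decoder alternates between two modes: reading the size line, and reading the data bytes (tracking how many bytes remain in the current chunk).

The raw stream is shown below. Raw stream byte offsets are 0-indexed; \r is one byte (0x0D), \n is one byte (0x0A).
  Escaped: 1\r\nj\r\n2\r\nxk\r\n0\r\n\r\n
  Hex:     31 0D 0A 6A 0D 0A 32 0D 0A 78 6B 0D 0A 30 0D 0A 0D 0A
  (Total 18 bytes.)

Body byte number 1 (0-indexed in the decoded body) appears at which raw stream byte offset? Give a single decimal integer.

Chunk 1: stream[0..1]='1' size=0x1=1, data at stream[3..4]='j' -> body[0..1], body so far='j'
Chunk 2: stream[6..7]='2' size=0x2=2, data at stream[9..11]='xk' -> body[1..3], body so far='jxk'
Chunk 3: stream[13..14]='0' size=0 (terminator). Final body='jxk' (3 bytes)
Body byte 1 at stream offset 9

Answer: 9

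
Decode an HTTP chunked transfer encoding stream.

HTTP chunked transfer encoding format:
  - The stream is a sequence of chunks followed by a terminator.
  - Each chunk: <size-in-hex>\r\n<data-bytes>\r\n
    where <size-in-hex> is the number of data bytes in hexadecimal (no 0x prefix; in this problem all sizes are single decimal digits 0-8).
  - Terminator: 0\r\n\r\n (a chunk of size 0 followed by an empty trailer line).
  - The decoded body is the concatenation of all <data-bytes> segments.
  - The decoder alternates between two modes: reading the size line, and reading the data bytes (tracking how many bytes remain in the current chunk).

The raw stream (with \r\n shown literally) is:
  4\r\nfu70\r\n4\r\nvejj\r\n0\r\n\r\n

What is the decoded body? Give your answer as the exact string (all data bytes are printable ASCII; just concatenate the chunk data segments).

Answer: fu70vejj

Derivation:
Chunk 1: stream[0..1]='4' size=0x4=4, data at stream[3..7]='fu70' -> body[0..4], body so far='fu70'
Chunk 2: stream[9..10]='4' size=0x4=4, data at stream[12..16]='vejj' -> body[4..8], body so far='fu70vejj'
Chunk 3: stream[18..19]='0' size=0 (terminator). Final body='fu70vejj' (8 bytes)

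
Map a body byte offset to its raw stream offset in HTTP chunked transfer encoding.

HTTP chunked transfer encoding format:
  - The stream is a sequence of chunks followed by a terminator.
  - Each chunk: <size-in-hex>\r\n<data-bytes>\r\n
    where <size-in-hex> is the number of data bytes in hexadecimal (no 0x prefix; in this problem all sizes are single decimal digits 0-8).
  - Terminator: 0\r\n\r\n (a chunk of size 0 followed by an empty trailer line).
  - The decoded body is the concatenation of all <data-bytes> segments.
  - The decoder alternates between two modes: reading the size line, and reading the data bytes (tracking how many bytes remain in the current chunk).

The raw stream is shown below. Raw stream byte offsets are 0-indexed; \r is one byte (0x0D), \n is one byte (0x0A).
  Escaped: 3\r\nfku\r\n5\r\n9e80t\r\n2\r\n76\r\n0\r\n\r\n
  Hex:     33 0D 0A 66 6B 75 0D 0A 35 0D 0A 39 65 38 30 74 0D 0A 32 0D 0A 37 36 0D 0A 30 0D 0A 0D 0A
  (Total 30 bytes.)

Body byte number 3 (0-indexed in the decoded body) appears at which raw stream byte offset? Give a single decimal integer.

Chunk 1: stream[0..1]='3' size=0x3=3, data at stream[3..6]='fku' -> body[0..3], body so far='fku'
Chunk 2: stream[8..9]='5' size=0x5=5, data at stream[11..16]='9e80t' -> body[3..8], body so far='fku9e80t'
Chunk 3: stream[18..19]='2' size=0x2=2, data at stream[21..23]='76' -> body[8..10], body so far='fku9e80t76'
Chunk 4: stream[25..26]='0' size=0 (terminator). Final body='fku9e80t76' (10 bytes)
Body byte 3 at stream offset 11

Answer: 11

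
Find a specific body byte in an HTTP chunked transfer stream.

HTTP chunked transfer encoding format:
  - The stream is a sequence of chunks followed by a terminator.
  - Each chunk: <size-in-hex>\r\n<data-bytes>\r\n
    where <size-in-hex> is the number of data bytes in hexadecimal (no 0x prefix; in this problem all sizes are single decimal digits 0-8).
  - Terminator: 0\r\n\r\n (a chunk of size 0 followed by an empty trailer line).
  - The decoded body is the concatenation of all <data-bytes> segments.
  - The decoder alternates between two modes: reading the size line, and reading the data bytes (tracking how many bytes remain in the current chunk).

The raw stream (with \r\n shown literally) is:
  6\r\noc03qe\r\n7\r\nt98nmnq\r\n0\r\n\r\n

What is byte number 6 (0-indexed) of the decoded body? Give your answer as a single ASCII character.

Chunk 1: stream[0..1]='6' size=0x6=6, data at stream[3..9]='oc03qe' -> body[0..6], body so far='oc03qe'
Chunk 2: stream[11..12]='7' size=0x7=7, data at stream[14..21]='t98nmnq' -> body[6..13], body so far='oc03qet98nmnq'
Chunk 3: stream[23..24]='0' size=0 (terminator). Final body='oc03qet98nmnq' (13 bytes)
Body byte 6 = 't'

Answer: t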